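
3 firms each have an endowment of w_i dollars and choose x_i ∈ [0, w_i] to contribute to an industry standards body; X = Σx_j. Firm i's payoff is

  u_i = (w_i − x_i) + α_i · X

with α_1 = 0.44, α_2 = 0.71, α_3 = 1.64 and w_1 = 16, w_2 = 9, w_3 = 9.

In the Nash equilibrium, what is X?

9

∂u_i/∂x_i = α_i − 1, so firm i contributes w_i if α_i > 1, else 0.
α_i > 1 for i ∈ {3}; NE contributions (0, 0, 9), X = 9.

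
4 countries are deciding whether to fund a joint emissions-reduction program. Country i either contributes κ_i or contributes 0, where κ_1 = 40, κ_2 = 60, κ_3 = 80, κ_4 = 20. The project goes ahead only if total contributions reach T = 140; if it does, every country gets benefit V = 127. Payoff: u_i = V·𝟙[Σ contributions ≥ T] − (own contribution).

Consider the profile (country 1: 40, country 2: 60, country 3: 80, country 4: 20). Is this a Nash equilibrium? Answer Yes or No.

Total = 200 ≥ 140: provided.
Country 1 (pledges 40, payoff 87): dropping to 0 → total 160, payoff 127. Profitable deviation.

No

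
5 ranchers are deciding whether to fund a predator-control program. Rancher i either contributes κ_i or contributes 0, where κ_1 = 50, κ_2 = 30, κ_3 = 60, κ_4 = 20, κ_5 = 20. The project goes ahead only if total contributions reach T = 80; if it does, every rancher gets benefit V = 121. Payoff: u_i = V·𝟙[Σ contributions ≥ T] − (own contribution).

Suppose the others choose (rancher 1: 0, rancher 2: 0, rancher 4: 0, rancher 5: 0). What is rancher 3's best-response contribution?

0

Others' total = 0. Even contributing 60 gives 60 < 80: no benefit either way.
Best response: 0.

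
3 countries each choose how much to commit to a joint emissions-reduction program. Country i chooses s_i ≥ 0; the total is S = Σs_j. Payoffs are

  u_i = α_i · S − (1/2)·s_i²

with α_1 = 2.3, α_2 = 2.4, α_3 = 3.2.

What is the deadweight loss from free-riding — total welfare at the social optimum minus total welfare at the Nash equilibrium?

Country i's FOC: ∂u_i/∂s_i = α_i − s_i = 0, so s_i* = α_i.
NE contributions = (2.3, 2.4, 3.2); S = 7.9.
W^NE = (Σα)·S − ½Σα_i² = 7.9² − ½·21.29 = 51.765.
Planner sets s_i = Σα_j = 7.9 for every i, so S^SO = 3·7.9 = 23.7.
W^SO = (Σα)·S^SO − ½·3·(Σα)² = (3/2)·7.9² = 93.615.
Deadweight loss = W^SO − W^NE = 41.85.

41.85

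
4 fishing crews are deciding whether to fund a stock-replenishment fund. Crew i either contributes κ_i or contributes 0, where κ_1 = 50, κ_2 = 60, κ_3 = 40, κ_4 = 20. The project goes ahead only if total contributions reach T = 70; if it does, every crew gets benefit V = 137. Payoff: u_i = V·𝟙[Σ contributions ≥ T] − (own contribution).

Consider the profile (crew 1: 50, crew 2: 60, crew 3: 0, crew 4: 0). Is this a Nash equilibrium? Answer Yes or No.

Total = 110 ≥ 70: provided.
Crew 1 (pledges 50, payoff 87): dropping to 0 → total 60, payoff 0. No gain.
Crew 2 (pledges 60, payoff 77): dropping to 0 → total 50, payoff 0. No gain.
Crew 3 (pledges 0, payoff 137): pledging 40 → total 150, payoff 97. No gain.
Crew 4 (pledges 0, payoff 137): pledging 20 → total 130, payoff 117. No gain.

Yes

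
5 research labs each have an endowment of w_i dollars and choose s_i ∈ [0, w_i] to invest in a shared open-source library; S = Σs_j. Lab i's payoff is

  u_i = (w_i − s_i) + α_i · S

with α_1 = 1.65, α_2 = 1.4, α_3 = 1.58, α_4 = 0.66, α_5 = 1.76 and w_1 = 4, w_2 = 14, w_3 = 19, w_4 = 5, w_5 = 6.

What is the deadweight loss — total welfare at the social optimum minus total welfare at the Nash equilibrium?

30.25

∂u_i/∂s_i = α_i − 1, so lab i contributes w_i if α_i > 1, else 0.
α_i > 1 for i ∈ {1, 2, 3, 5}; NE contributions (4, 14, 19, 0, 6), S = 43.
W^NE = Σw_i − S^NE + (Σα_i)·S^NE = 48 + 6.05·43 = 308.15.
Planner: ∂(Σu_j)/∂s_i = Σα_j − 1 = 6.05 > 0, so everyone contributes w_i; S^SO = 48, W^SO = 48 + 6.05·48 = 338.4.
Deadweight loss = 30.25.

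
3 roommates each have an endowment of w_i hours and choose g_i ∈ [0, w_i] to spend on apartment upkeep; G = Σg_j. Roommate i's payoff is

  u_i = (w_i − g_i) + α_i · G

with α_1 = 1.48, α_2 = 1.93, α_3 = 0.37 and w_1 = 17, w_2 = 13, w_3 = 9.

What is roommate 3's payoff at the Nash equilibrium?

20.1

∂u_i/∂g_i = α_i − 1, so roommate i contributes w_i if α_i > 1, else 0.
α_i > 1 for i ∈ {1, 2}; NE contributions (17, 13, 0), G = 30.
u_3 = (9 − 0) + 0.37·30 = 20.1.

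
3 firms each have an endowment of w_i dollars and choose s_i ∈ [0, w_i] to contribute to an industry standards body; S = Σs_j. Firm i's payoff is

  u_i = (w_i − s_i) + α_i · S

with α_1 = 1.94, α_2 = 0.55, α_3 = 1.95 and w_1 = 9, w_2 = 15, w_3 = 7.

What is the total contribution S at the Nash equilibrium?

16

∂u_i/∂s_i = α_i − 1, so firm i contributes w_i if α_i > 1, else 0.
α_i > 1 for i ∈ {1, 3}; NE contributions (9, 0, 7), S = 16.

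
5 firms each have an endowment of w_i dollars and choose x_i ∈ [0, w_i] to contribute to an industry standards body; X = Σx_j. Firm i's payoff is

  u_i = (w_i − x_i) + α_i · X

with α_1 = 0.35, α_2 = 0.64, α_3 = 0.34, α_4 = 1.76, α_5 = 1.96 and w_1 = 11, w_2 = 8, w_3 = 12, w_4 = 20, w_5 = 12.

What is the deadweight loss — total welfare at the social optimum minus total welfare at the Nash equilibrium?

125.55

∂u_i/∂x_i = α_i − 1, so firm i contributes w_i if α_i > 1, else 0.
α_i > 1 for i ∈ {4, 5}; NE contributions (0, 0, 0, 20, 12), X = 32.
W^NE = Σw_i − X^NE + (Σα_i)·X^NE = 63 + 4.05·32 = 192.6.
Planner: ∂(Σu_j)/∂x_i = Σα_j − 1 = 4.05 > 0, so everyone contributes w_i; X^SO = 63, W^SO = 63 + 4.05·63 = 318.15.
Deadweight loss = 125.55.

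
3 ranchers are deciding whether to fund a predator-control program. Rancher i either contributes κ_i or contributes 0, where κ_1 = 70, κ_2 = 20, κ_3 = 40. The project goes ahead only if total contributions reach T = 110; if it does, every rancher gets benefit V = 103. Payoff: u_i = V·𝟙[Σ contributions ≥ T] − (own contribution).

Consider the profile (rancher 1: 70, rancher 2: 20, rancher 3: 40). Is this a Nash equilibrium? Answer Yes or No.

No

Total = 130 ≥ 110: provided.
Rancher 1 (pledges 70, payoff 33): dropping to 0 → total 60, payoff 0. No gain.
Rancher 2 (pledges 20, payoff 83): dropping to 0 → total 110, payoff 103. Profitable deviation.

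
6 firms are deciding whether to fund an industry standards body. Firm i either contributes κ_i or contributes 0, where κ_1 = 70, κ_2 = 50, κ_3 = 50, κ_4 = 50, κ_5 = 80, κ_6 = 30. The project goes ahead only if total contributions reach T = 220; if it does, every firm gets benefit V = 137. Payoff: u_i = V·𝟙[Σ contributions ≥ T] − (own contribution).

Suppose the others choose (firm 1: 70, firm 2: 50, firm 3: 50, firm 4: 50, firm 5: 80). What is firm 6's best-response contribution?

Others' total = 300 ≥ 220; contributing adds cost 30 for no extra benefit.
Best response: 0.

0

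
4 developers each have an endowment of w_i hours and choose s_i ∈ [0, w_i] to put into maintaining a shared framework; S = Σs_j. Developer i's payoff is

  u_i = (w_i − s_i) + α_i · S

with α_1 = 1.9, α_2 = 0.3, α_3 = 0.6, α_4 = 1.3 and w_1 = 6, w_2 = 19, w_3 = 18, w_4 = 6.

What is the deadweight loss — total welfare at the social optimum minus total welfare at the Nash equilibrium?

∂u_i/∂s_i = α_i − 1, so developer i contributes w_i if α_i > 1, else 0.
α_i > 1 for i ∈ {1, 4}; NE contributions (6, 0, 0, 6), S = 12.
W^NE = Σw_i − S^NE + (Σα_i)·S^NE = 49 + 3.1·12 = 86.2.
Planner: ∂(Σu_j)/∂s_i = Σα_j − 1 = 3.1 > 0, so everyone contributes w_i; S^SO = 49, W^SO = 49 + 3.1·49 = 200.9.
Deadweight loss = 114.7.

114.7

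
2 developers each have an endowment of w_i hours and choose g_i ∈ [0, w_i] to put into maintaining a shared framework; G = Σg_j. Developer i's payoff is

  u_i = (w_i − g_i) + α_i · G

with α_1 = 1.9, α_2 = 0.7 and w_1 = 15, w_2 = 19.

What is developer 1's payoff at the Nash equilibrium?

∂u_i/∂g_i = α_i − 1, so developer i contributes w_i if α_i > 1, else 0.
α_i > 1 for i ∈ {1}; NE contributions (15, 0), G = 15.
u_1 = (15 − 15) + 1.9·15 = 28.5.

28.5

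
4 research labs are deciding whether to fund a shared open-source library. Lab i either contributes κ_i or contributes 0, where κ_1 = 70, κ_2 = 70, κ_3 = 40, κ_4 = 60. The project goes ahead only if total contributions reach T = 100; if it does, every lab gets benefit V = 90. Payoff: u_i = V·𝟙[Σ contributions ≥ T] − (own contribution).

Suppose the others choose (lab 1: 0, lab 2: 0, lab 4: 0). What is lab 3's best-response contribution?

Others' total = 0. Even contributing 40 gives 40 < 100: no benefit either way.
Best response: 0.

0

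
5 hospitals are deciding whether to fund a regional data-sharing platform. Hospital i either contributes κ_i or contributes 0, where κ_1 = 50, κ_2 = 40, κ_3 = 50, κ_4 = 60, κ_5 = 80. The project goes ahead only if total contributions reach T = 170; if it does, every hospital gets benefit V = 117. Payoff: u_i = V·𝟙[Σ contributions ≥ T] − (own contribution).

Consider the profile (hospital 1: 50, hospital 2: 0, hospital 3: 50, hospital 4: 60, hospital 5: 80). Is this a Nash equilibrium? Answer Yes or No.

Total = 240 ≥ 170: provided.
Hospital 1 (pledges 50, payoff 67): dropping to 0 → total 190, payoff 117. Profitable deviation.

No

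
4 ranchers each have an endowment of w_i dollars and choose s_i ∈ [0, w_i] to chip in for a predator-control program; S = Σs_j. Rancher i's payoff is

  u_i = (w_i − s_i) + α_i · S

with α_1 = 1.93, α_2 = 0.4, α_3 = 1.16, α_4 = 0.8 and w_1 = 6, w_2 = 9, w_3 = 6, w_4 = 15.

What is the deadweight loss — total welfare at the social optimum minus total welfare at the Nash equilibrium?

78.96

∂u_i/∂s_i = α_i − 1, so rancher i contributes w_i if α_i > 1, else 0.
α_i > 1 for i ∈ {1, 3}; NE contributions (6, 0, 6, 0), S = 12.
W^NE = Σw_i − S^NE + (Σα_i)·S^NE = 36 + 3.29·12 = 75.48.
Planner: ∂(Σu_j)/∂s_i = Σα_j − 1 = 3.29 > 0, so everyone contributes w_i; S^SO = 36, W^SO = 36 + 3.29·36 = 154.44.
Deadweight loss = 78.96.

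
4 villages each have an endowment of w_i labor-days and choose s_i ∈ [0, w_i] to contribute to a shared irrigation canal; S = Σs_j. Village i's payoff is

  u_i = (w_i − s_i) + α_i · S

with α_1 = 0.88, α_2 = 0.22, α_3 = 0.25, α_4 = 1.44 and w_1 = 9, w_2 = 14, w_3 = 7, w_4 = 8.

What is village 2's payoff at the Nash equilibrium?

15.76

∂u_i/∂s_i = α_i − 1, so village i contributes w_i if α_i > 1, else 0.
α_i > 1 for i ∈ {4}; NE contributions (0, 0, 0, 8), S = 8.
u_2 = (14 − 0) + 0.22·8 = 15.76.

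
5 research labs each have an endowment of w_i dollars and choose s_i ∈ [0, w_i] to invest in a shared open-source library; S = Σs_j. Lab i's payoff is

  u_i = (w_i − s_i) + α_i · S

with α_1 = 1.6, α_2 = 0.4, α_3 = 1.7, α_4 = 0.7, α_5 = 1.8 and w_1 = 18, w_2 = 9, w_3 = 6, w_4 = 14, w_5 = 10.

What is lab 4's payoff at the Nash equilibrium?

37.8

∂u_i/∂s_i = α_i − 1, so lab i contributes w_i if α_i > 1, else 0.
α_i > 1 for i ∈ {1, 3, 5}; NE contributions (18, 0, 6, 0, 10), S = 34.
u_4 = (14 − 0) + 0.7·34 = 37.8.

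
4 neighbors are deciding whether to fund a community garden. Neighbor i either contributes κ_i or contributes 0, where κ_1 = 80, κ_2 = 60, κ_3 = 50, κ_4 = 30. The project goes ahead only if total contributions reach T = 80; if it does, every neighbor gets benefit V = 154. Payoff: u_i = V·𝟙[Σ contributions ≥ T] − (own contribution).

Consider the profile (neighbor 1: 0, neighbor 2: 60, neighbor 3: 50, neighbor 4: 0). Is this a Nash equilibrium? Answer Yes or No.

Yes

Total = 110 ≥ 80: provided.
Neighbor 1 (pledges 0, payoff 154): pledging 80 → total 190, payoff 74. No gain.
Neighbor 2 (pledges 60, payoff 94): dropping to 0 → total 50, payoff 0. No gain.
Neighbor 3 (pledges 50, payoff 104): dropping to 0 → total 60, payoff 0. No gain.
Neighbor 4 (pledges 0, payoff 154): pledging 30 → total 140, payoff 124. No gain.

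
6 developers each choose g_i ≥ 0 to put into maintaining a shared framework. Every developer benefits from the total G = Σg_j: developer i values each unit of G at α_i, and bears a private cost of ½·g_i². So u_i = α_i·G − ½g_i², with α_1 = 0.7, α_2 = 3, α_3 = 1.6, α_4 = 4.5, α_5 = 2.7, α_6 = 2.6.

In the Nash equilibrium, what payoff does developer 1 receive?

10.325

Developer i's FOC: ∂u_i/∂g_i = α_i − g_i = 0, so g_i* = α_i.
NE contributions = (0.7, 3, 1.6, 4.5, 2.7, 2.6); G = 15.1.
u_1 = α_1·G − ½·(g_1)² = 0.7·15.1 − ½·0.7² = 10.325.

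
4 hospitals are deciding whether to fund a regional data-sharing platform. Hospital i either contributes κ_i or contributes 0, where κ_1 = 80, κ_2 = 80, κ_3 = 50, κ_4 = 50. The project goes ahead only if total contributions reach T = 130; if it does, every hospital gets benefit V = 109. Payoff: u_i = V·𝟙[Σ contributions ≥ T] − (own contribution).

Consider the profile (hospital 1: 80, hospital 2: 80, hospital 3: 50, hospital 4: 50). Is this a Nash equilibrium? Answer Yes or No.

No

Total = 260 ≥ 130: provided.
Hospital 1 (pledges 80, payoff 29): dropping to 0 → total 180, payoff 109. Profitable deviation.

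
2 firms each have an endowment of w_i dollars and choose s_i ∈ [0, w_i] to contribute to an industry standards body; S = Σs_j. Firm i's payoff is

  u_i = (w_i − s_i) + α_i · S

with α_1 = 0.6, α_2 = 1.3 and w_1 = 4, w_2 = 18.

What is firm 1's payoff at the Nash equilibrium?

14.8

∂u_i/∂s_i = α_i − 1, so firm i contributes w_i if α_i > 1, else 0.
α_i > 1 for i ∈ {2}; NE contributions (0, 18), S = 18.
u_1 = (4 − 0) + 0.6·18 = 14.8.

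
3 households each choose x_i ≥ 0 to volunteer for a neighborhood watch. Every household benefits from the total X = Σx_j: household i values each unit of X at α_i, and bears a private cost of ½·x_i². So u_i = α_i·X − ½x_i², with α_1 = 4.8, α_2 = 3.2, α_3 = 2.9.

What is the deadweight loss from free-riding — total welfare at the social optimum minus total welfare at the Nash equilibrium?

80.25

Household i's FOC: ∂u_i/∂x_i = α_i − x_i = 0, so x_i* = α_i.
NE contributions = (4.8, 3.2, 2.9); X = 10.9.
W^NE = (Σα)·X − ½Σα_i² = 10.9² − ½·41.69 = 97.965.
Planner sets x_i = Σα_j = 10.9 for every i, so X^SO = 3·10.9 = 32.7.
W^SO = (Σα)·X^SO − ½·3·(Σα)² = (3/2)·10.9² = 178.215.
Deadweight loss = W^SO − W^NE = 80.25.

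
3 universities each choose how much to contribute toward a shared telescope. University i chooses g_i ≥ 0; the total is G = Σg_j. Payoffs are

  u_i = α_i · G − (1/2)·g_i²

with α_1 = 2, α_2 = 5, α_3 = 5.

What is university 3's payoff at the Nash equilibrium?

47.5

University i's FOC: ∂u_i/∂g_i = α_i − g_i = 0, so g_i* = α_i.
NE contributions = (2, 5, 5); G = 12.
u_3 = α_3·G − ½·(g_3)² = 5·12 − ½·5² = 47.5.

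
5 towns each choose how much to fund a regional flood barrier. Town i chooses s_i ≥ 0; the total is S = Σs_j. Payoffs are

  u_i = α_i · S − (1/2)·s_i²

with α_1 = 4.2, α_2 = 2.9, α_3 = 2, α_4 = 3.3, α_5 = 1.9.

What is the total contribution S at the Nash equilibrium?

Town i's FOC: ∂u_i/∂s_i = α_i − s_i = 0, so s_i* = α_i.
NE contributions = (4.2, 2.9, 2, 3.3, 1.9); S = 14.3.

14.3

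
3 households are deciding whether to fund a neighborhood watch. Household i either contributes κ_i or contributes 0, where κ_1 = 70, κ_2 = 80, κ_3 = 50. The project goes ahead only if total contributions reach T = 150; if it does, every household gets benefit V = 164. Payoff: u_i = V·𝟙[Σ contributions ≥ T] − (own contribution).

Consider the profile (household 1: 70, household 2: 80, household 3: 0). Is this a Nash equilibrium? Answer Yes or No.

Total = 150 ≥ 150: provided.
Household 1 (pledges 70, payoff 94): dropping to 0 → total 80, payoff 0. No gain.
Household 2 (pledges 80, payoff 84): dropping to 0 → total 70, payoff 0. No gain.
Household 3 (pledges 0, payoff 164): pledging 50 → total 200, payoff 114. No gain.

Yes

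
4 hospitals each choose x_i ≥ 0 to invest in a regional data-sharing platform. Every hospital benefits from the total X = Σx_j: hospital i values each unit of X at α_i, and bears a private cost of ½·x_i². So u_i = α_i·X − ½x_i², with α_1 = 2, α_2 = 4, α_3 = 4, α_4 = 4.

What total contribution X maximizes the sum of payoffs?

Planner FOC: ∂(Σu_j)/∂x_i = (Σα_j) − x_i = 0, so x_i^SO = Σα_j = 14 for every i; X^SO = 56.

56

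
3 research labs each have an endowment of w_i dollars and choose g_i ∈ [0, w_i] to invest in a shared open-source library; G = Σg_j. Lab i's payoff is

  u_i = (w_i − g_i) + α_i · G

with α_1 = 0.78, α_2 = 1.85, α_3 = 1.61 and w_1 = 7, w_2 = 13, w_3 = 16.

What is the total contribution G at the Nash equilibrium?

29

∂u_i/∂g_i = α_i − 1, so lab i contributes w_i if α_i > 1, else 0.
α_i > 1 for i ∈ {2, 3}; NE contributions (0, 13, 16), G = 29.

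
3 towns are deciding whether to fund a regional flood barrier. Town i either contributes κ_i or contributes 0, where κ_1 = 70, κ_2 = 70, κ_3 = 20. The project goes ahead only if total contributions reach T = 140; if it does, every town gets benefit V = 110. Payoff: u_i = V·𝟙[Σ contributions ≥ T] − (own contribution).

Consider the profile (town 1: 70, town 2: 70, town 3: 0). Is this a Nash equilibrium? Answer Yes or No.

Total = 140 ≥ 140: provided.
Town 1 (pledges 70, payoff 40): dropping to 0 → total 70, payoff 0. No gain.
Town 2 (pledges 70, payoff 40): dropping to 0 → total 70, payoff 0. No gain.
Town 3 (pledges 0, payoff 110): pledging 20 → total 160, payoff 90. No gain.

Yes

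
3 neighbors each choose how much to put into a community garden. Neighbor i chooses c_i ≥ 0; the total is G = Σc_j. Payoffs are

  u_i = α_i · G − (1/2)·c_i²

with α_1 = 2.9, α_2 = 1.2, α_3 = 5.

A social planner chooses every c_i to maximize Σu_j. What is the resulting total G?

Planner FOC: ∂(Σu_j)/∂c_i = (Σα_j) − c_i = 0, so c_i^SO = Σα_j = 9.1 for every i; G^SO = 27.3.

27.3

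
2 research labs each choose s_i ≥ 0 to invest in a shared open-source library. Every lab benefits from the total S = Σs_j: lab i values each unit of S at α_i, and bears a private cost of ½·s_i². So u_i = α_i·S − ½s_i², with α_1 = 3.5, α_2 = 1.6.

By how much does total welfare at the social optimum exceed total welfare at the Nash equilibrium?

7.405

Lab i's FOC: ∂u_i/∂s_i = α_i − s_i = 0, so s_i* = α_i.
NE contributions = (3.5, 1.6); S = 5.1.
W^NE = (Σα)·S − ½Σα_i² = 5.1² − ½·14.81 = 18.605.
Planner sets s_i = Σα_j = 5.1 for every i, so S^SO = 2·5.1 = 10.2.
W^SO = (Σα)·S^SO − ½·2·(Σα)² = (2/2)·5.1² = 26.01.
Deadweight loss = W^SO − W^NE = 7.405.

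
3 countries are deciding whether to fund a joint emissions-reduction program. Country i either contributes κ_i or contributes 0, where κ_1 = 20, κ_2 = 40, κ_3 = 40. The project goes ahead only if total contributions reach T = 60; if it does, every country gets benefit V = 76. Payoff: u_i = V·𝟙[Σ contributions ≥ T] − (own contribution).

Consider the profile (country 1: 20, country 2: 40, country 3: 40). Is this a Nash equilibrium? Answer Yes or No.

Total = 100 ≥ 60: provided.
Country 1 (pledges 20, payoff 56): dropping to 0 → total 80, payoff 76. Profitable deviation.

No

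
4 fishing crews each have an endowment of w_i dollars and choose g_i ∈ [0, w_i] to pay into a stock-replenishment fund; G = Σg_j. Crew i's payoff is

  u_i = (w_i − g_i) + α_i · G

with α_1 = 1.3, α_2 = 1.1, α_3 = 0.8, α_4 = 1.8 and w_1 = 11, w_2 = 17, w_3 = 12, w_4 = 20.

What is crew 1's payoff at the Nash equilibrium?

∂u_i/∂g_i = α_i − 1, so crew i contributes w_i if α_i > 1, else 0.
α_i > 1 for i ∈ {1, 2, 4}; NE contributions (11, 17, 0, 20), G = 48.
u_1 = (11 − 11) + 1.3·48 = 62.4.

62.4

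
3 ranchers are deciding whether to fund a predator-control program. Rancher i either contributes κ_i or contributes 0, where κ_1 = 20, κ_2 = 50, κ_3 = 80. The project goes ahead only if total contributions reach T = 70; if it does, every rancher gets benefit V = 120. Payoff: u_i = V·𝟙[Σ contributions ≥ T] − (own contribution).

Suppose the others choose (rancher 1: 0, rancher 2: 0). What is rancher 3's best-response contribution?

Others' total = 0. Contributing 80 brings total to 80 ≥ 70: gain V − κ_3 = 40.
Best response: 80.

80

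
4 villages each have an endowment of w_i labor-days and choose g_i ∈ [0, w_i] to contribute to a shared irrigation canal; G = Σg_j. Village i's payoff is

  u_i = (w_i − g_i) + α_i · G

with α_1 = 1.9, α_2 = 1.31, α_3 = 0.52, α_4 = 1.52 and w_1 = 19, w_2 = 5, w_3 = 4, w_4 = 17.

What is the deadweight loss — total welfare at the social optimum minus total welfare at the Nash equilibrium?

17

∂u_i/∂g_i = α_i − 1, so village i contributes w_i if α_i > 1, else 0.
α_i > 1 for i ∈ {1, 2, 4}; NE contributions (19, 5, 0, 17), G = 41.
W^NE = Σw_i − G^NE + (Σα_i)·G^NE = 45 + 4.25·41 = 219.25.
Planner: ∂(Σu_j)/∂g_i = Σα_j − 1 = 4.25 > 0, so everyone contributes w_i; G^SO = 45, W^SO = 45 + 4.25·45 = 236.25.
Deadweight loss = 17.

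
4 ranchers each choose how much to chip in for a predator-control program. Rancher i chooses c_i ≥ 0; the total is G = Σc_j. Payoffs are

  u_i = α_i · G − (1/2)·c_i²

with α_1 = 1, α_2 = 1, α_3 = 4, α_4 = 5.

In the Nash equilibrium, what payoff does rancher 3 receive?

Rancher i's FOC: ∂u_i/∂c_i = α_i − c_i = 0, so c_i* = α_i.
NE contributions = (1, 1, 4, 5); G = 11.
u_3 = α_3·G − ½·(c_3)² = 4·11 − ½·4² = 36.

36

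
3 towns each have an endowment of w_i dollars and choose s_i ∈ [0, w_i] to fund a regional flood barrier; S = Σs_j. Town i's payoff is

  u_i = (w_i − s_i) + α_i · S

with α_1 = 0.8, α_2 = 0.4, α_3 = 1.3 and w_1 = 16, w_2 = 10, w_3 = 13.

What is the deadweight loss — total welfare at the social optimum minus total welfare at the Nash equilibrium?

∂u_i/∂s_i = α_i − 1, so town i contributes w_i if α_i > 1, else 0.
α_i > 1 for i ∈ {3}; NE contributions (0, 0, 13), S = 13.
W^NE = Σw_i − S^NE + (Σα_i)·S^NE = 39 + 1.5·13 = 58.5.
Planner: ∂(Σu_j)/∂s_i = Σα_j − 1 = 1.5 > 0, so everyone contributes w_i; S^SO = 39, W^SO = 39 + 1.5·39 = 97.5.
Deadweight loss = 39.

39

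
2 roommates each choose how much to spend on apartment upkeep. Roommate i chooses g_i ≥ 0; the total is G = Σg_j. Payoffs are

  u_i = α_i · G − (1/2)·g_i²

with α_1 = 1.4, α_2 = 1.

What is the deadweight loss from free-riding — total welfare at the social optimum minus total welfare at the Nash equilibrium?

Roommate i's FOC: ∂u_i/∂g_i = α_i − g_i = 0, so g_i* = α_i.
NE contributions = (1.4, 1); G = 2.4.
W^NE = (Σα)·G − ½Σα_i² = 2.4² − ½·2.96 = 4.28.
Planner sets g_i = Σα_j = 2.4 for every i, so G^SO = 2·2.4 = 4.8.
W^SO = (Σα)·G^SO − ½·2·(Σα)² = (2/2)·2.4² = 5.76.
Deadweight loss = W^SO − W^NE = 1.48.

1.48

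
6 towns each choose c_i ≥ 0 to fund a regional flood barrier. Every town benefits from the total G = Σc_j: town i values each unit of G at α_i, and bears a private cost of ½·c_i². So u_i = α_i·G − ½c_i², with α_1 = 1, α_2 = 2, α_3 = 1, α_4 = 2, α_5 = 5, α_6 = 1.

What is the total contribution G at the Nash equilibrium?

12

Town i's FOC: ∂u_i/∂c_i = α_i − c_i = 0, so c_i* = α_i.
NE contributions = (1, 2, 1, 2, 5, 1); G = 12.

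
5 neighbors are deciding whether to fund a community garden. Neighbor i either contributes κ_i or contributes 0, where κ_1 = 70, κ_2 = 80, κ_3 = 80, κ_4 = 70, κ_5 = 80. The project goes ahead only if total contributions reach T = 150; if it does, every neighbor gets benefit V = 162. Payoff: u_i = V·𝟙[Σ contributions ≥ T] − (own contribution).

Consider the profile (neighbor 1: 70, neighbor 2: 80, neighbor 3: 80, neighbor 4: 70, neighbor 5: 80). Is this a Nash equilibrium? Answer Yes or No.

Total = 380 ≥ 150: provided.
Neighbor 1 (pledges 70, payoff 92): dropping to 0 → total 310, payoff 162. Profitable deviation.

No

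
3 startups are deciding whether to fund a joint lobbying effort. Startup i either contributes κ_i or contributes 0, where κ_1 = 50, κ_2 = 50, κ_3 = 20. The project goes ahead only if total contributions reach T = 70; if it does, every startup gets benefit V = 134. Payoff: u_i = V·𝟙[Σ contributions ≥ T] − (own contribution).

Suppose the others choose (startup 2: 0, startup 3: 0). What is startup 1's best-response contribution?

Others' total = 0. Even contributing 50 gives 50 < 70: no benefit either way.
Best response: 0.

0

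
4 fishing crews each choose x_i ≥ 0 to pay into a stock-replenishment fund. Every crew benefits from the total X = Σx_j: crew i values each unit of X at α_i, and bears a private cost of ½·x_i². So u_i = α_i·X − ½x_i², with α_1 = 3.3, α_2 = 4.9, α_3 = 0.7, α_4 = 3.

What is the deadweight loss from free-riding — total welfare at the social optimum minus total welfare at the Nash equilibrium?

163.805

Crew i's FOC: ∂u_i/∂x_i = α_i − x_i = 0, so x_i* = α_i.
NE contributions = (3.3, 4.9, 0.7, 3); X = 11.9.
W^NE = (Σα)·X − ½Σα_i² = 11.9² − ½·44.39 = 119.415.
Planner sets x_i = Σα_j = 11.9 for every i, so X^SO = 4·11.9 = 47.6.
W^SO = (Σα)·X^SO − ½·4·(Σα)² = (4/2)·11.9² = 283.22.
Deadweight loss = W^SO − W^NE = 163.805.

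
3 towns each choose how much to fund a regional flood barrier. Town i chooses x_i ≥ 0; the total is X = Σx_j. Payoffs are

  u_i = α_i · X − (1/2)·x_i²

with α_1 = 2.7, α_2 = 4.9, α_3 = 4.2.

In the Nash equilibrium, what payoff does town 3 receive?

40.74

Town i's FOC: ∂u_i/∂x_i = α_i − x_i = 0, so x_i* = α_i.
NE contributions = (2.7, 4.9, 4.2); X = 11.8.
u_3 = α_3·X − ½·(x_3)² = 4.2·11.8 − ½·4.2² = 40.74.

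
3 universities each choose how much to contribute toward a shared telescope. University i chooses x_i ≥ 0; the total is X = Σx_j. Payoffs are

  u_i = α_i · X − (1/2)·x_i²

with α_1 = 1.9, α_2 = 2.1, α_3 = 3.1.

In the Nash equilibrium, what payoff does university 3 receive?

University i's FOC: ∂u_i/∂x_i = α_i − x_i = 0, so x_i* = α_i.
NE contributions = (1.9, 2.1, 3.1); X = 7.1.
u_3 = α_3·X − ½·(x_3)² = 3.1·7.1 − ½·3.1² = 17.205.

17.205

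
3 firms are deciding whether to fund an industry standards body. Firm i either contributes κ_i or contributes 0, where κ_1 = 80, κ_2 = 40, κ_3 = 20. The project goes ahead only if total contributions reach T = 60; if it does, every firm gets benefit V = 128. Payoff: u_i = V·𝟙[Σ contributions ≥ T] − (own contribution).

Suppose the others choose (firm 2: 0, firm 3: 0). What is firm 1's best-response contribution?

Others' total = 0. Contributing 80 brings total to 80 ≥ 60: gain V − κ_1 = 48.
Best response: 80.

80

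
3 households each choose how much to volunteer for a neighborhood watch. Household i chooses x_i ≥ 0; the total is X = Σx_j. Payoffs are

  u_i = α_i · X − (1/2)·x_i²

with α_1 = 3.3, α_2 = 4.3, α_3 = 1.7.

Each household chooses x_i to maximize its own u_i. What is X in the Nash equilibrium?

Household i's FOC: ∂u_i/∂x_i = α_i − x_i = 0, so x_i* = α_i.
NE contributions = (3.3, 4.3, 1.7); X = 9.3.

9.3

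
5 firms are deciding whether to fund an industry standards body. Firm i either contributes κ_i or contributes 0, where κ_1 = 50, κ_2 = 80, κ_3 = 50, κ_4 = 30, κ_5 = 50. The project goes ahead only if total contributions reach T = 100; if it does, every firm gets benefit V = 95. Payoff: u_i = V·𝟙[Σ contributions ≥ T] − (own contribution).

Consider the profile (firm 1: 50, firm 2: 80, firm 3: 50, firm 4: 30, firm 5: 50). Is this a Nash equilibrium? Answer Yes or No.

No

Total = 260 ≥ 100: provided.
Firm 1 (pledges 50, payoff 45): dropping to 0 → total 210, payoff 95. Profitable deviation.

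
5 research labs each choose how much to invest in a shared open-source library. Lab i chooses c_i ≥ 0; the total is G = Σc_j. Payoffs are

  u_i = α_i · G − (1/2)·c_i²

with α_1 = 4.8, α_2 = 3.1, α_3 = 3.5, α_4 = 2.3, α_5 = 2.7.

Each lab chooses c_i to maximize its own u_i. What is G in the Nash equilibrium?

16.4

Lab i's FOC: ∂u_i/∂c_i = α_i − c_i = 0, so c_i* = α_i.
NE contributions = (4.8, 3.1, 3.5, 2.3, 2.7); G = 16.4.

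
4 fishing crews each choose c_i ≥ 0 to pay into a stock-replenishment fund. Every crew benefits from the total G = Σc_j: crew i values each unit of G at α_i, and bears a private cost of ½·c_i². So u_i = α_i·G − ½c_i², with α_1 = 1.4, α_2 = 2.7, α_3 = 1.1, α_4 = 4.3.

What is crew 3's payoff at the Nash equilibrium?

9.845

Crew i's FOC: ∂u_i/∂c_i = α_i − c_i = 0, so c_i* = α_i.
NE contributions = (1.4, 2.7, 1.1, 4.3); G = 9.5.
u_3 = α_3·G − ½·(c_3)² = 1.1·9.5 − ½·1.1² = 9.845.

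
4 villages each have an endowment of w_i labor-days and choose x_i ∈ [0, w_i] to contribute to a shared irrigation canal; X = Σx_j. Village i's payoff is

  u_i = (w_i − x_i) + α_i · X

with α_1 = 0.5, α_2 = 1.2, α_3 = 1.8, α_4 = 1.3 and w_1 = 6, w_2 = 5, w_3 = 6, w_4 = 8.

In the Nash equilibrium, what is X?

19

∂u_i/∂x_i = α_i − 1, so village i contributes w_i if α_i > 1, else 0.
α_i > 1 for i ∈ {2, 3, 4}; NE contributions (0, 5, 6, 8), X = 19.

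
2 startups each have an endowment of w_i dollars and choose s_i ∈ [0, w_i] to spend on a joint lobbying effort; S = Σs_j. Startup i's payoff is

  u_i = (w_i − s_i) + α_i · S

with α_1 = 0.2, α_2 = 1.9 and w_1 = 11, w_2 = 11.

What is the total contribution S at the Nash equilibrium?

11

∂u_i/∂s_i = α_i − 1, so startup i contributes w_i if α_i > 1, else 0.
α_i > 1 for i ∈ {2}; NE contributions (0, 11), S = 11.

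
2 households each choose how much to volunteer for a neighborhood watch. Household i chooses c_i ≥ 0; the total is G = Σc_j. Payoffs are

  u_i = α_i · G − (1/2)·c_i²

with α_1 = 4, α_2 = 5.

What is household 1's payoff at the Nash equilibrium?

Household i's FOC: ∂u_i/∂c_i = α_i − c_i = 0, so c_i* = α_i.
NE contributions = (4, 5); G = 9.
u_1 = α_1·G − ½·(c_1)² = 4·9 − ½·4² = 28.

28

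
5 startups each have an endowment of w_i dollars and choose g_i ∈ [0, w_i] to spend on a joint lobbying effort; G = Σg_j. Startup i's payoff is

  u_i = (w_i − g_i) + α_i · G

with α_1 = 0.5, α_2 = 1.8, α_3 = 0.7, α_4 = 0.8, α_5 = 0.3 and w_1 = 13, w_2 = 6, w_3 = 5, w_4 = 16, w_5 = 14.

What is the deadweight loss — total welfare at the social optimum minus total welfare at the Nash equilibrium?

148.8

∂u_i/∂g_i = α_i − 1, so startup i contributes w_i if α_i > 1, else 0.
α_i > 1 for i ∈ {2}; NE contributions (0, 6, 0, 0, 0), G = 6.
W^NE = Σw_i − G^NE + (Σα_i)·G^NE = 54 + 3.1·6 = 72.6.
Planner: ∂(Σu_j)/∂g_i = Σα_j − 1 = 3.1 > 0, so everyone contributes w_i; G^SO = 54, W^SO = 54 + 3.1·54 = 221.4.
Deadweight loss = 148.8.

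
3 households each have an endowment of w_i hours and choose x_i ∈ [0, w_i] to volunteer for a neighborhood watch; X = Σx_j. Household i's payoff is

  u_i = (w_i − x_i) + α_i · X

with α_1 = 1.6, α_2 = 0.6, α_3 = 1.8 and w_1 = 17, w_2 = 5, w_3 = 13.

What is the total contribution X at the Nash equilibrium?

30

∂u_i/∂x_i = α_i − 1, so household i contributes w_i if α_i > 1, else 0.
α_i > 1 for i ∈ {1, 3}; NE contributions (17, 0, 13), X = 30.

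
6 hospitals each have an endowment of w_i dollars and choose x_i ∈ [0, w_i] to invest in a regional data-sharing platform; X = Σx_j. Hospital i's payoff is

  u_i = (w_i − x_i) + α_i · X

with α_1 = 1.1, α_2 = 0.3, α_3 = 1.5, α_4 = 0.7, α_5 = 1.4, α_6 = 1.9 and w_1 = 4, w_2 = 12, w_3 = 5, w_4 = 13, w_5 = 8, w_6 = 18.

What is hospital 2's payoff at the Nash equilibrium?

22.5

∂u_i/∂x_i = α_i − 1, so hospital i contributes w_i if α_i > 1, else 0.
α_i > 1 for i ∈ {1, 3, 5, 6}; NE contributions (4, 0, 5, 0, 8, 18), X = 35.
u_2 = (12 − 0) + 0.3·35 = 22.5.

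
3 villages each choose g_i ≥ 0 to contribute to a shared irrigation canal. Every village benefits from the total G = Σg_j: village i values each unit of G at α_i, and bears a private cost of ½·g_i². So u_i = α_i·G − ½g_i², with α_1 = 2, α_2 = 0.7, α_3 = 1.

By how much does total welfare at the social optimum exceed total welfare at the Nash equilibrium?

Village i's FOC: ∂u_i/∂g_i = α_i − g_i = 0, so g_i* = α_i.
NE contributions = (2, 0.7, 1); G = 3.7.
W^NE = (Σα)·G − ½Σα_i² = 3.7² − ½·5.49 = 10.945.
Planner sets g_i = Σα_j = 3.7 for every i, so G^SO = 3·3.7 = 11.1.
W^SO = (Σα)·G^SO − ½·3·(Σα)² = (3/2)·3.7² = 20.535.
Deadweight loss = W^SO − W^NE = 9.59.

9.59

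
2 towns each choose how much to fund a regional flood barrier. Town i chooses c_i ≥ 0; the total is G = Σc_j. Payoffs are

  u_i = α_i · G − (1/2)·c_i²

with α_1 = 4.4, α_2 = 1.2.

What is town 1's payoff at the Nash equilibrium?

Town i's FOC: ∂u_i/∂c_i = α_i − c_i = 0, so c_i* = α_i.
NE contributions = (4.4, 1.2); G = 5.6.
u_1 = α_1·G − ½·(c_1)² = 4.4·5.6 − ½·4.4² = 14.96.

14.96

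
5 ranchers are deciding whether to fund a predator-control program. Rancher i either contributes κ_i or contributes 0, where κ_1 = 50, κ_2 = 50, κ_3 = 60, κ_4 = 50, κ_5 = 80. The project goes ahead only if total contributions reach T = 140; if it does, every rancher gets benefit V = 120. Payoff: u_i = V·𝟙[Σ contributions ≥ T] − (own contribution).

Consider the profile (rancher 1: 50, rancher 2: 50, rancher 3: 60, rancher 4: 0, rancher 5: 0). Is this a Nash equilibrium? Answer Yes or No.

Total = 160 ≥ 140: provided.
Rancher 1 (pledges 50, payoff 70): dropping to 0 → total 110, payoff 0. No gain.
Rancher 2 (pledges 50, payoff 70): dropping to 0 → total 110, payoff 0. No gain.
Rancher 3 (pledges 60, payoff 60): dropping to 0 → total 100, payoff 0. No gain.
Rancher 4 (pledges 0, payoff 120): pledging 50 → total 210, payoff 70. No gain.
Rancher 5 (pledges 0, payoff 120): pledging 80 → total 240, payoff 40. No gain.

Yes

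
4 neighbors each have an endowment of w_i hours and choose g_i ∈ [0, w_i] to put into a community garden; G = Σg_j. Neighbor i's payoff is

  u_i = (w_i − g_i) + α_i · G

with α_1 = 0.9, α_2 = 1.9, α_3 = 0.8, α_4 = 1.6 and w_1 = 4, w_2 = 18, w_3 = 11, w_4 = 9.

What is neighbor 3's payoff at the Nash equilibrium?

32.6

∂u_i/∂g_i = α_i − 1, so neighbor i contributes w_i if α_i > 1, else 0.
α_i > 1 for i ∈ {2, 4}; NE contributions (0, 18, 0, 9), G = 27.
u_3 = (11 − 0) + 0.8·27 = 32.6.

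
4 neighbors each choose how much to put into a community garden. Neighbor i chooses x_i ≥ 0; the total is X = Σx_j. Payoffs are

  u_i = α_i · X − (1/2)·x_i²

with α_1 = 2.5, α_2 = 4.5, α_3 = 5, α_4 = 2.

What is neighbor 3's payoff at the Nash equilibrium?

57.5

Neighbor i's FOC: ∂u_i/∂x_i = α_i − x_i = 0, so x_i* = α_i.
NE contributions = (2.5, 4.5, 5, 2); X = 14.
u_3 = α_3·X − ½·(x_3)² = 5·14 − ½·5² = 57.5.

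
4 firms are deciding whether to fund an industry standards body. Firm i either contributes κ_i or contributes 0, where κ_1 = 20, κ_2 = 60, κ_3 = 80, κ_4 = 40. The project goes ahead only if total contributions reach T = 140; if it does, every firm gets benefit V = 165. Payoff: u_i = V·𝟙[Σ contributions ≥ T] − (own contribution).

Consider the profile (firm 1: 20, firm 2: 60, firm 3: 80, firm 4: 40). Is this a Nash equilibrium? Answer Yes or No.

No

Total = 200 ≥ 140: provided.
Firm 1 (pledges 20, payoff 145): dropping to 0 → total 180, payoff 165. Profitable deviation.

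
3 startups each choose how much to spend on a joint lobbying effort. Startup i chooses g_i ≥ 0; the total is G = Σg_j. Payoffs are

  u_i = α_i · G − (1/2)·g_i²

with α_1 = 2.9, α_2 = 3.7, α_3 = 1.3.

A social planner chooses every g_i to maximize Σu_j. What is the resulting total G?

23.7

Planner FOC: ∂(Σu_j)/∂g_i = (Σα_j) − g_i = 0, so g_i^SO = Σα_j = 7.9 for every i; G^SO = 23.7.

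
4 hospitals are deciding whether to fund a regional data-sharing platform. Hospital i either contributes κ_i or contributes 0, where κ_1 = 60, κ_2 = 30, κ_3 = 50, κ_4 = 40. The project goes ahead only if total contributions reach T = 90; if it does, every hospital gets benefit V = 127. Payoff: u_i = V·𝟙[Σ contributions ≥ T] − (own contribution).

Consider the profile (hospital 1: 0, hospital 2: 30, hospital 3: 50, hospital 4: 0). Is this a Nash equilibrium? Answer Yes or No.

Total = 80 < 90: not provided.
Hospital 1 (pledges 0, payoff 0): pledging 60 → total 140, payoff 67. Profitable deviation.

No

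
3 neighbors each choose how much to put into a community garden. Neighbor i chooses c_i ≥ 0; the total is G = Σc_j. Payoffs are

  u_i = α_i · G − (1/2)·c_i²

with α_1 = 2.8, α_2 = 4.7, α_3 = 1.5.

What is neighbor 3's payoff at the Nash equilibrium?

12.375

Neighbor i's FOC: ∂u_i/∂c_i = α_i − c_i = 0, so c_i* = α_i.
NE contributions = (2.8, 4.7, 1.5); G = 9.
u_3 = α_3·G − ½·(c_3)² = 1.5·9 − ½·1.5² = 12.375.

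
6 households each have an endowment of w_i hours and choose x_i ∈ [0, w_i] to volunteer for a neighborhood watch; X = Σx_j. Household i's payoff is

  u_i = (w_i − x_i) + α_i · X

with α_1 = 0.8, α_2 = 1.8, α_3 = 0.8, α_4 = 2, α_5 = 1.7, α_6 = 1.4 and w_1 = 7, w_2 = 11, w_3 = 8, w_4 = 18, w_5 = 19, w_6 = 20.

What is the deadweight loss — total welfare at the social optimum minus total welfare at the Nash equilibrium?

∂u_i/∂x_i = α_i − 1, so household i contributes w_i if α_i > 1, else 0.
α_i > 1 for i ∈ {2, 4, 5, 6}; NE contributions (0, 11, 0, 18, 19, 20), X = 68.
W^NE = Σw_i − X^NE + (Σα_i)·X^NE = 83 + 7.5·68 = 593.
Planner: ∂(Σu_j)/∂x_i = Σα_j − 1 = 7.5 > 0, so everyone contributes w_i; X^SO = 83, W^SO = 83 + 7.5·83 = 705.5.
Deadweight loss = 112.5.

112.5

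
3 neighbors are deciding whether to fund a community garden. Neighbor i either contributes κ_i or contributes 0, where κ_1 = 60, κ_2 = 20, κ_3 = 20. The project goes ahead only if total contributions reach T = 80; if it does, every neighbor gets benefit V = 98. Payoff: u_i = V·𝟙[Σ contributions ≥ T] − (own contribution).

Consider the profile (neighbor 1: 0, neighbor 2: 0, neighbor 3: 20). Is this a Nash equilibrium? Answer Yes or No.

No

Total = 20 < 80: not provided.
Neighbor 1 (pledges 0, payoff 0): pledging 60 → total 80, payoff 38. Profitable deviation.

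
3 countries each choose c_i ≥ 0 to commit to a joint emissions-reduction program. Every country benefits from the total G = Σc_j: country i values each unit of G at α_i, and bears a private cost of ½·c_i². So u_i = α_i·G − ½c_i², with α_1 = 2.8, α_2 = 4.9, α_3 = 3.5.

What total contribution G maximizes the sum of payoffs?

33.6

Planner FOC: ∂(Σu_j)/∂c_i = (Σα_j) − c_i = 0, so c_i^SO = Σα_j = 11.2 for every i; G^SO = 33.6.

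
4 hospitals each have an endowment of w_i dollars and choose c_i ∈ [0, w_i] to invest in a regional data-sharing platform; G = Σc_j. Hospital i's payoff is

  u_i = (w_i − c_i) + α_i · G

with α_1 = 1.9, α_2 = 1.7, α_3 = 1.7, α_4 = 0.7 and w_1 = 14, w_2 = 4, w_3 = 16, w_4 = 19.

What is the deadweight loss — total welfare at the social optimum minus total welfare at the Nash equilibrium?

95

∂u_i/∂c_i = α_i − 1, so hospital i contributes w_i if α_i > 1, else 0.
α_i > 1 for i ∈ {1, 2, 3}; NE contributions (14, 4, 16, 0), G = 34.
W^NE = Σw_i − G^NE + (Σα_i)·G^NE = 53 + 5·34 = 223.
Planner: ∂(Σu_j)/∂c_i = Σα_j − 1 = 5 > 0, so everyone contributes w_i; G^SO = 53, W^SO = 53 + 5·53 = 318.
Deadweight loss = 95.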